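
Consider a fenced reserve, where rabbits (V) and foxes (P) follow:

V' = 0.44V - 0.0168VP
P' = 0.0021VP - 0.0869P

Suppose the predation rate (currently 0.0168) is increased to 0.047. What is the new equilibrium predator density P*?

At the interior fixed point, setting dV/dt = 0 with V > 0 fixes P* = (prey growth rate)/(VP coefficient) — independent of the other coefficients.
With the change, P* = 0.44/0.047 = 9.36; it falls from 26.2.

P* ≈ 9.36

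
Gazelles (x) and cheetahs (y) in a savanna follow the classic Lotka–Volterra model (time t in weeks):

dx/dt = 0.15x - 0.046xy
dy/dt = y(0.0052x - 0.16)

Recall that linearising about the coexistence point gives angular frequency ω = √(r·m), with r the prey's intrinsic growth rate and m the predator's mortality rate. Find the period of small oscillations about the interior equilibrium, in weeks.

Here r = 0.15 and m = 0.16, so r·m = 0.024.
ω = √0.024 = 0.155 per week, hence T = 2π/ω ≈ 40.6 weeks.

T ≈ 40.6 weeks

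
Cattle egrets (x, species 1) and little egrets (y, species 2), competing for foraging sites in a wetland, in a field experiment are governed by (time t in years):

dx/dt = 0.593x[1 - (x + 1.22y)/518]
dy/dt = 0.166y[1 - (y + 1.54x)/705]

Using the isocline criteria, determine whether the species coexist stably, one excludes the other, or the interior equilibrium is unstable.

unstable coexistence (outcome depends on initial conditions)

Compare the nullcline intercepts: K1/α12 = 518/1.22 = 425 < K2 = 705; K2/α21 = 705/1.54 = 458 < K1 = 518.
Since both are reversed, neither can invade when rare; the interior point is a saddle.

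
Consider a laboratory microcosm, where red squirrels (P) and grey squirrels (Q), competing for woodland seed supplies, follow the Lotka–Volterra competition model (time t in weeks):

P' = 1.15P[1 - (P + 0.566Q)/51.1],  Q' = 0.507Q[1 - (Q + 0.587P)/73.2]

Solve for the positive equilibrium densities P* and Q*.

P* ≈ 14.5, Q* ≈ 64.7

Setting both brackets to zero gives the nullclines P + 0.566Q = 51.1 and 0.587P + Q = 73.2.
Substituting Q = 73.2 - 0.587P into the first: P(1 - 0.566·0.587) = 51.1 - 0.566·73.2.
So P* = 9.67/0.668 = 14.5, and then Q* = 73.2 - 0.587·14.5 = 64.7.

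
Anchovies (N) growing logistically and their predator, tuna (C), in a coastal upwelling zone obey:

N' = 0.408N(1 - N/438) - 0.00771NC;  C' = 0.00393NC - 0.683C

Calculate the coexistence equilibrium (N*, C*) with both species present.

From dC/dt = 0 with C > 0: 0.00393N* = 0.683, so N* = 174.
Substitute into dN/dt = 0: 0.408(1 - 174/438) = 0.00771C*.
The bracket is 0.603, giving C* = 0.246/0.00771 = 31.9.

N* ≈ 174, C* ≈ 31.9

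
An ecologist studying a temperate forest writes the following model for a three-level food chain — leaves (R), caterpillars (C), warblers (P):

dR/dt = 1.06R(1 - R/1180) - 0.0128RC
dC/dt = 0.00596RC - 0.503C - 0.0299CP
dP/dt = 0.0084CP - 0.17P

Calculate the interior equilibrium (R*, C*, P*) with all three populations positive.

From dP/dt = 0: 0.0084C* = 0.17, so C* = 20.2.
From dR/dt = 0: 1.06(1 - R*/1180) = 0.0128·20.2, giving R* = 1180·(1 - 0.244) = 892.
From dC/dt = 0: 0.00596·892 - 0.503 = 0.0299P*, so P* = 4.81/0.0299 = 161.

R* ≈ 892, C* ≈ 20.2, P* ≈ 161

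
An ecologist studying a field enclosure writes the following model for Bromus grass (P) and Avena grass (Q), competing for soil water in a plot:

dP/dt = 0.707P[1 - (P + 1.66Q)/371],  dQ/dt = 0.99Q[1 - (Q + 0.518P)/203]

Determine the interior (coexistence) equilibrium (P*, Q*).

P* ≈ 243, Q* ≈ 77.2

Setting both brackets to zero gives the nullclines P + 1.66Q = 371 and 0.518P + Q = 203.
Substituting Q = 203 - 0.518P into the first: P(1 - 1.66·0.518) = 371 - 1.66·203.
So P* = 34/0.14 = 243, and then Q* = 203 - 0.518·243 = 77.2.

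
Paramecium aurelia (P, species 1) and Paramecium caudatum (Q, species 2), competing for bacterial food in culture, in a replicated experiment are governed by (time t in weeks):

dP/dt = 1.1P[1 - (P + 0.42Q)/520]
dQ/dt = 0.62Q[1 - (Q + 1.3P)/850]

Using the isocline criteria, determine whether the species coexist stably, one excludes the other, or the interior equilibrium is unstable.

Compare the nullcline intercepts: K1/α12 = 520/0.42 = 1240 > K2 = 850; K2/α21 = 850/1.3 = 654 > K1 = 520.
Since both inequalities hold, each species can invade when rare, so the interior equilibrium is stable.

stable coexistence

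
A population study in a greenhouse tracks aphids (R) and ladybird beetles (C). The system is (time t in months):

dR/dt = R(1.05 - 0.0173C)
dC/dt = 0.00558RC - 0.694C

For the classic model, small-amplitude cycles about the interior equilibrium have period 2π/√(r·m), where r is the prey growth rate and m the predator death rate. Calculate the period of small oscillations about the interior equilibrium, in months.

Here r = 1.05 and m = 0.694, so r·m = 0.729.
ω = √0.729 = 0.854 per month, hence T = 2π/ω ≈ 7.36 months.

T ≈ 7.36 months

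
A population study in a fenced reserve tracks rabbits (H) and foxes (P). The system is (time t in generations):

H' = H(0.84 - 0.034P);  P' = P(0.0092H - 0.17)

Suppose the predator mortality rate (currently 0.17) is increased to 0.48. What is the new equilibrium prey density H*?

H* ≈ 52.2

At the interior fixed point, setting dP/dt = 0 with P > 0 fixes H* = (predator death rate)/(HP coefficient) — independent of the other coefficients.
With the change, H* = 0.48/0.0092 = 52.2; it rises from 18.5.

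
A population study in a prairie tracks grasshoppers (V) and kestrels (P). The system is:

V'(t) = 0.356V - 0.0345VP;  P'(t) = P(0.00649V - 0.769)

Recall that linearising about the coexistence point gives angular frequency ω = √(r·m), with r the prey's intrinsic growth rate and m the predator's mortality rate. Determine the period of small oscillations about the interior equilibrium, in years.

T ≈ 12 years

Here r = 0.356 and m = 0.769, so r·m = 0.274.
ω = √0.274 = 0.523 per year, hence T = 2π/ω ≈ 12 years.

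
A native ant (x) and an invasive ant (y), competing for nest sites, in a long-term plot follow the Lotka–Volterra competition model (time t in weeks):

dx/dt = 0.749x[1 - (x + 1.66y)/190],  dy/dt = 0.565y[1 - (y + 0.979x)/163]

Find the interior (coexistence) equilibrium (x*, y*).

x* ≈ 129, y* ≈ 36.8

Setting both brackets to zero gives the nullclines x + 1.66y = 190 and 0.979x + y = 163.
Substituting y = 163 - 0.979x into the first: x(1 - 1.66·0.979) = 190 - 1.66·163.
So x* = -80.6/-0.625 = 129, and then y* = 163 - 0.979·129 = 36.8.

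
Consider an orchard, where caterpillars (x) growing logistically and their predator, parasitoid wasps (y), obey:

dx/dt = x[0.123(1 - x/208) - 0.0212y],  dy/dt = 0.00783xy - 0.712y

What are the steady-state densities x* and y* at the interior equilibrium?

From dy/dt = 0 with y > 0: 0.00783x* = 0.712, so x* = 90.9.
Substitute into dx/dt = 0: 0.123(1 - 90.9/208) = 0.0212y*.
The bracket is 0.563, giving y* = 0.0692/0.0212 = 3.27.

x* ≈ 90.9, y* ≈ 3.27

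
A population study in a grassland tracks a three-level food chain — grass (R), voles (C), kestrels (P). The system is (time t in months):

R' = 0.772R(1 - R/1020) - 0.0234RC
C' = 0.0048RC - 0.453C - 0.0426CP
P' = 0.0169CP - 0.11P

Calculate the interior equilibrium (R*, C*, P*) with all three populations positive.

R* ≈ 819, C* ≈ 6.51, P* ≈ 81.6

From dP/dt = 0: 0.0169C* = 0.11, so C* = 6.51.
From dR/dt = 0: 0.772(1 - R*/1020) = 0.0234·6.51, giving R* = 1020·(1 - 0.197) = 819.
From dC/dt = 0: 0.0048·819 - 0.453 = 0.0426P*, so P* = 3.48/0.0426 = 81.6.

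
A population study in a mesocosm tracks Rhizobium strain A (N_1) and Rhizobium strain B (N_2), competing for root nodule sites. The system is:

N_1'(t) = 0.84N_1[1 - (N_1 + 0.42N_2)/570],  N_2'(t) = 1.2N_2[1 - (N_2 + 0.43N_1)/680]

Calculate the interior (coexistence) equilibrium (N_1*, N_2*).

Setting both brackets to zero gives the nullclines N_1 + 0.42N_2 = 570 and 0.43N_1 + N_2 = 680.
Substituting N_2 = 680 - 0.43N_1 into the first: N_1(1 - 0.42·0.43) = 570 - 0.42·680.
So N_1* = 284/0.819 = 347, and then N_2* = 680 - 0.43·347 = 531.

N_1* ≈ 347, N_2* ≈ 531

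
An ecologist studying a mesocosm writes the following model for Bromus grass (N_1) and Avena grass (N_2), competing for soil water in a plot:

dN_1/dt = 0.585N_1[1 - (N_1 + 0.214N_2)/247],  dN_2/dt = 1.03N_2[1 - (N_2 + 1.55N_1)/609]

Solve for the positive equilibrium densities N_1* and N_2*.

Setting both brackets to zero gives the nullclines N_1 + 0.214N_2 = 247 and 1.55N_1 + N_2 = 609.
Substituting N_2 = 609 - 1.55N_1 into the first: N_1(1 - 0.214·1.55) = 247 - 0.214·609.
So N_1* = 117/0.668 = 175, and then N_2* = 609 - 1.55·175 = 338.

N_1* ≈ 175, N_2* ≈ 338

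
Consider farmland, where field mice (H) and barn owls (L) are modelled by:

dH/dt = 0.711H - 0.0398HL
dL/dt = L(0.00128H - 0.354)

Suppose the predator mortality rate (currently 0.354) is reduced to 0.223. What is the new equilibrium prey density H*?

At the interior fixed point, setting dL/dt = 0 with L > 0 fixes H* = (predator death rate)/(HL coefficient) — independent of the other coefficients.
With the change, H* = 0.223/0.00128 = 174; it falls from 277.

H* ≈ 174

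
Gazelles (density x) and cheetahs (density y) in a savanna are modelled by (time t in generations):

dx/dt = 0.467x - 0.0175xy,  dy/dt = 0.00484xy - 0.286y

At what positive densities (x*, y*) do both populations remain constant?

Set dy/dt = 0 with y > 0: 0.00484x - 0.286 = 0, so x* = 0.286/0.00484 = 59.1.
Set dx/dt = 0 with x > 0: 0.467 - 0.0175y = 0, so y* = 0.467/0.0175 = 26.7.

x* ≈ 59.1, y* ≈ 26.7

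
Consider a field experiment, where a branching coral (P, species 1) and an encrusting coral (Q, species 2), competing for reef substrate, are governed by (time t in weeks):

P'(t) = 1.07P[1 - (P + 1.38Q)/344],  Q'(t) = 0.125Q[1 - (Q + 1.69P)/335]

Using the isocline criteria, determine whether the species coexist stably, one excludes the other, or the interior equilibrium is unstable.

unstable coexistence (outcome depends on initial conditions)

Compare the nullcline intercepts: K1/α12 = 344/1.38 = 249 < K2 = 335; K2/α21 = 335/1.69 = 198 < K1 = 344.
Since both are reversed, neither can invade when rare; the interior point is a saddle.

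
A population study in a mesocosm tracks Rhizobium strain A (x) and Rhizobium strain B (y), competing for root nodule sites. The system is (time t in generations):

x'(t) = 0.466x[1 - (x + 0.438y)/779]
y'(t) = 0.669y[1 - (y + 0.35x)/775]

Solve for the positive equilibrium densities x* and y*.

x* ≈ 519, y* ≈ 593

Setting both brackets to zero gives the nullclines x + 0.438y = 779 and 0.35x + y = 775.
Substituting y = 775 - 0.35x into the first: x(1 - 0.438·0.35) = 779 - 0.438·775.
So x* = 440/0.847 = 519, and then y* = 775 - 0.35·519 = 593.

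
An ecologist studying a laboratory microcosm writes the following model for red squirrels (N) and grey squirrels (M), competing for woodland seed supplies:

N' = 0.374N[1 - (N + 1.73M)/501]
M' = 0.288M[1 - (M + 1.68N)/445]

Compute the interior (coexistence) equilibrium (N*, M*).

Setting both brackets to zero gives the nullclines N + 1.73M = 501 and 1.68N + M = 445.
Substituting M = 445 - 1.68N into the first: N(1 - 1.73·1.68) = 501 - 1.73·445.
So N* = -269/-1.91 = 141, and then M* = 445 - 1.68·141 = 208.

N* ≈ 141, M* ≈ 208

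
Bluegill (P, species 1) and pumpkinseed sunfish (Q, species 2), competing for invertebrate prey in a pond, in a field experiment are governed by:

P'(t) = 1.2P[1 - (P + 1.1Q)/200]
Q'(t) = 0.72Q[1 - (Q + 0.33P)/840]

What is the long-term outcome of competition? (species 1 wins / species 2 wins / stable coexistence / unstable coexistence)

species 2 excludes species 1

Compare the nullcline intercepts: K1/α12 = 200/1.1 = 182 < K2 = 840; K2/α21 = 840/0.33 = 2550 > K1 = 200.
Since the inequalities point opposite ways, species 2 can invade but species 1 cannot.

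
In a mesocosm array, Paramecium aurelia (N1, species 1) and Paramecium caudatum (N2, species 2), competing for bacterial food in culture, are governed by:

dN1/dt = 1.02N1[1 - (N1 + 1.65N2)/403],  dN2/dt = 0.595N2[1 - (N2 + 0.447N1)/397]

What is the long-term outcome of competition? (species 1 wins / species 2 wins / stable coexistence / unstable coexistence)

Compare the nullcline intercepts: K1/α12 = 403/1.65 = 244 < K2 = 397; K2/α21 = 397/0.447 = 888 > K1 = 403.
Since the inequalities point opposite ways, species 2 can invade but species 1 cannot.

species 2 excludes species 1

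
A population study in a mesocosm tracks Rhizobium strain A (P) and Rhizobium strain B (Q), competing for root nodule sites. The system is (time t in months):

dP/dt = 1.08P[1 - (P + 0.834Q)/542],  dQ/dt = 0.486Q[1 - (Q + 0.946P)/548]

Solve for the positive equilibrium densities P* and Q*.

P* ≈ 403, Q* ≈ 167

Setting both brackets to zero gives the nullclines P + 0.834Q = 542 and 0.946P + Q = 548.
Substituting Q = 548 - 0.946P into the first: P(1 - 0.834·0.946) = 542 - 0.834·548.
So P* = 85/0.211 = 403, and then Q* = 548 - 0.946·403 = 167.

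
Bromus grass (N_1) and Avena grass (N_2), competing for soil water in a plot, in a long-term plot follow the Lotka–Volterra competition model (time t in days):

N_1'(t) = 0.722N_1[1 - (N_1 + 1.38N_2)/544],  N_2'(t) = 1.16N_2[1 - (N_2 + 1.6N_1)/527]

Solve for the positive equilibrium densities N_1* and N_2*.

N_1* ≈ 152, N_2* ≈ 284

Setting both brackets to zero gives the nullclines N_1 + 1.38N_2 = 544 and 1.6N_1 + N_2 = 527.
Substituting N_2 = 527 - 1.6N_1 into the first: N_1(1 - 1.38·1.6) = 544 - 1.38·527.
So N_1* = -183/-1.21 = 152, and then N_2* = 527 - 1.6·152 = 284.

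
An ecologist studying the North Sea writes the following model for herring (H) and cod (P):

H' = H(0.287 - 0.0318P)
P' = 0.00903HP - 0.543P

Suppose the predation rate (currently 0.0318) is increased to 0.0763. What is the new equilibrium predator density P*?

P* ≈ 3.76

At the interior fixed point, setting dH/dt = 0 with H > 0 fixes P* = (prey growth rate)/(HP coefficient) — independent of the other coefficients.
With the change, P* = 0.287/0.0763 = 3.76; it falls from 9.03.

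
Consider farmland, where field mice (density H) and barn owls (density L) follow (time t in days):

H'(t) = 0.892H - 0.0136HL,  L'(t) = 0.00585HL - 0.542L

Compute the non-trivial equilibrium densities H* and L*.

Set dL/dt = 0 with L > 0: 0.00585H - 0.542 = 0, so H* = 0.542/0.00585 = 92.6.
Set dH/dt = 0 with H > 0: 0.892 - 0.0136L = 0, so L* = 0.892/0.0136 = 65.6.

H* ≈ 92.6, L* ≈ 65.6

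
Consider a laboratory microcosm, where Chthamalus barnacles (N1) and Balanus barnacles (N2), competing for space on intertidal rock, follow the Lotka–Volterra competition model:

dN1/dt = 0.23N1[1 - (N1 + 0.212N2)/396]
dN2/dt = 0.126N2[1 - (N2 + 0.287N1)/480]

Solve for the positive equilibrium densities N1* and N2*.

Setting both brackets to zero gives the nullclines N1 + 0.212N2 = 396 and 0.287N1 + N2 = 480.
Substituting N2 = 480 - 0.287N1 into the first: N1(1 - 0.212·0.287) = 396 - 0.212·480.
So N1* = 294/0.939 = 313, and then N2* = 480 - 0.287·313 = 390.

N1* ≈ 313, N2* ≈ 390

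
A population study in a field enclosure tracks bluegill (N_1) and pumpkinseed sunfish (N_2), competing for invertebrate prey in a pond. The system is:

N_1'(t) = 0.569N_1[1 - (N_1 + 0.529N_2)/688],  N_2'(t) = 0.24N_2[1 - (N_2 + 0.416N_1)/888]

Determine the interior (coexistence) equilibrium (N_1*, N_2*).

N_1* ≈ 280, N_2* ≈ 772

Setting both brackets to zero gives the nullclines N_1 + 0.529N_2 = 688 and 0.416N_1 + N_2 = 888.
Substituting N_2 = 888 - 0.416N_1 into the first: N_1(1 - 0.529·0.416) = 688 - 0.529·888.
So N_1* = 218/0.78 = 280, and then N_2* = 888 - 0.416·280 = 772.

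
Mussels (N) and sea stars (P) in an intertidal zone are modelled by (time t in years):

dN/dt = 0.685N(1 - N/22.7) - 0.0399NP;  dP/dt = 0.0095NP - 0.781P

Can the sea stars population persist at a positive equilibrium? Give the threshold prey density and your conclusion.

Threshold N = 82.2; K < 82.2, so no, the predator goes extinct.

The predator equation gives dP/dt > 0 only when N > 0.781/0.0095 = 82.2.
Without the predator, N → K = 22.7. Since 22.7 < 82.2, the predator cannot invade.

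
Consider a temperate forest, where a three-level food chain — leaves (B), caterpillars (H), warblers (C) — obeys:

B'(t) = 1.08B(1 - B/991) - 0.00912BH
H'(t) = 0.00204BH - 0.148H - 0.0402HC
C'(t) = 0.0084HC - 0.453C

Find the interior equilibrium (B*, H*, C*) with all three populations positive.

B* ≈ 540, H* ≈ 53.9, C* ≈ 23.7

From dC/dt = 0: 0.0084H* = 0.453, so H* = 53.9.
From dB/dt = 0: 1.08(1 - B*/991) = 0.00912·53.9, giving B* = 991·(1 - 0.455) = 540.
From dH/dt = 0: 0.00204·540 - 0.148 = 0.0402C*, so C* = 0.953/0.0402 = 23.7.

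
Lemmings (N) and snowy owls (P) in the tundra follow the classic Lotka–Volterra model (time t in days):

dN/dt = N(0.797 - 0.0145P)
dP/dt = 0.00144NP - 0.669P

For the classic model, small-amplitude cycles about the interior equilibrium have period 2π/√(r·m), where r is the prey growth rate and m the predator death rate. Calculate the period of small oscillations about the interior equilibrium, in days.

Here r = 0.797 and m = 0.669, so r·m = 0.533.
ω = √0.533 = 0.73 per day, hence T = 2π/ω ≈ 8.6 days.

T ≈ 8.6 days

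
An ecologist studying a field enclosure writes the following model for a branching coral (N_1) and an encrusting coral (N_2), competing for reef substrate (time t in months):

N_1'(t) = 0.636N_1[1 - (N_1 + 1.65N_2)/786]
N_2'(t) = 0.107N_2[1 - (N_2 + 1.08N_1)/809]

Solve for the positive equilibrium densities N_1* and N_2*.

N_1* ≈ 702, N_2* ≈ 51

Setting both brackets to zero gives the nullclines N_1 + 1.65N_2 = 786 and 1.08N_1 + N_2 = 809.
Substituting N_2 = 809 - 1.08N_1 into the first: N_1(1 - 1.65·1.08) = 786 - 1.65·809.
So N_1* = -549/-0.782 = 702, and then N_2* = 809 - 1.08·702 = 51.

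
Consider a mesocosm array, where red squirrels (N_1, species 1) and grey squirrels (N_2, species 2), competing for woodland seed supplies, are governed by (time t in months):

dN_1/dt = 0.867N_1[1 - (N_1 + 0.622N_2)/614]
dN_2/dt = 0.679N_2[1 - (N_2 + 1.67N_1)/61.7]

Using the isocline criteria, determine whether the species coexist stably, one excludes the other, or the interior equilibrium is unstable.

Compare the nullcline intercepts: K1/α12 = 614/0.622 = 987 > K2 = 61.7; K2/α21 = 61.7/1.67 = 36.9 < K1 = 614.
Since the inequalities point opposite ways, species 1 can invade but species 2 cannot.

species 1 excludes species 2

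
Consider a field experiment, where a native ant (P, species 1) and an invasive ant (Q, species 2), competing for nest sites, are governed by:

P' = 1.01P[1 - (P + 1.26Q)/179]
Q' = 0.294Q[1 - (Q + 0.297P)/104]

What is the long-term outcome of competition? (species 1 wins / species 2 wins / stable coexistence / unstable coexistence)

Compare the nullcline intercepts: K1/α12 = 179/1.26 = 142 > K2 = 104; K2/α21 = 104/0.297 = 350 > K1 = 179.
Since both inequalities hold, each species can invade when rare, so the interior equilibrium is stable.

stable coexistence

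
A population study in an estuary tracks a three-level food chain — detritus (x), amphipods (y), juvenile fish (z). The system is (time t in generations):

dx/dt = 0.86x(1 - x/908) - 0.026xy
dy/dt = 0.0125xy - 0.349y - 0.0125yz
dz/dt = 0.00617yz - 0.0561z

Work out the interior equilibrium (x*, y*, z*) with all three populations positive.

x* ≈ 658, y* ≈ 9.09, z* ≈ 630

From dz/dt = 0: 0.00617y* = 0.0561, so y* = 9.09.
From dx/dt = 0: 0.86(1 - x*/908) = 0.026·9.09, giving x* = 908·(1 - 0.275) = 658.
From dy/dt = 0: 0.0125·658 - 0.349 = 0.0125z*, so z* = 7.88/0.0125 = 630.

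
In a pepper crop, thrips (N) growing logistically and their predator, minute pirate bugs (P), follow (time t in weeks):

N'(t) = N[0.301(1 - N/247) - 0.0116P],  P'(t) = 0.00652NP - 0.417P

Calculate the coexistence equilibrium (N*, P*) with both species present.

From dP/dt = 0 with P > 0: 0.00652N* = 0.417, so N* = 64.
Substitute into dN/dt = 0: 0.301(1 - 64/247) = 0.0116P*.
The bracket is 0.741, giving P* = 0.223/0.0116 = 19.2.

N* ≈ 64, P* ≈ 19.2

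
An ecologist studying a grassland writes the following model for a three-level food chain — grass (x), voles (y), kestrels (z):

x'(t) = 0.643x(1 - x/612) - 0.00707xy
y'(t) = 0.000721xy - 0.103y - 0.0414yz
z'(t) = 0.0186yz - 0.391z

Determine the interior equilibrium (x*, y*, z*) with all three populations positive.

x* ≈ 471, y* ≈ 21, z* ≈ 5.71

From dz/dt = 0: 0.0186y* = 0.391, so y* = 21.
From dx/dt = 0: 0.643(1 - x*/612) = 0.00707·21, giving x* = 612·(1 - 0.231) = 471.
From dy/dt = 0: 0.000721·471 - 0.103 = 0.0414z*, so z* = 0.236/0.0414 = 5.71.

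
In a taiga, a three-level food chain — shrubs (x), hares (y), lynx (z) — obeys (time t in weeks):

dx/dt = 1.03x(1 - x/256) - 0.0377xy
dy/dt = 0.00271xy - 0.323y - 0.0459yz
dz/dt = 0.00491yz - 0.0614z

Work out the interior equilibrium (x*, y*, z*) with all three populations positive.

x* ≈ 139, y* ≈ 12.5, z* ≈ 1.16

From dz/dt = 0: 0.00491y* = 0.0614, so y* = 12.5.
From dx/dt = 0: 1.03(1 - x*/256) = 0.0377·12.5, giving x* = 256·(1 - 0.458) = 139.
From dy/dt = 0: 0.00271·139 - 0.323 = 0.0459z*, so z* = 0.0532/0.0459 = 1.16.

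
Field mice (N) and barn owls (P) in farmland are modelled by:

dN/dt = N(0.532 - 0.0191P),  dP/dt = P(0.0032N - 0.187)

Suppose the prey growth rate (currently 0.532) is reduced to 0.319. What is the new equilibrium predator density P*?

P* ≈ 16.7

At the interior fixed point, setting dN/dt = 0 with N > 0 fixes P* = (prey growth rate)/(NP coefficient) — independent of the other coefficients.
With the change, P* = 0.319/0.0191 = 16.7; it falls from 27.9.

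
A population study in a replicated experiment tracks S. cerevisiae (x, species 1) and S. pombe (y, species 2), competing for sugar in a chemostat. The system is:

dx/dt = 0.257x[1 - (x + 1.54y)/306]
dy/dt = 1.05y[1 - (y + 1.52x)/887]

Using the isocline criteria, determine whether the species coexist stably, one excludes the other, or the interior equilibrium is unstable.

species 2 excludes species 1

Compare the nullcline intercepts: K1/α12 = 306/1.54 = 199 < K2 = 887; K2/α21 = 887/1.52 = 584 > K1 = 306.
Since the inequalities point opposite ways, species 2 can invade but species 1 cannot.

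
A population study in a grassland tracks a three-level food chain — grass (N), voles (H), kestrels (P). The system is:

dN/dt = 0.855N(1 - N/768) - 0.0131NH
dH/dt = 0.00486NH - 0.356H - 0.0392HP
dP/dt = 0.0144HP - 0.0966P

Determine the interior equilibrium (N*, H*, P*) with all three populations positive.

N* ≈ 689, H* ≈ 6.71, P* ≈ 76.3

From dP/dt = 0: 0.0144H* = 0.0966, so H* = 6.71.
From dN/dt = 0: 0.855(1 - N*/768) = 0.0131·6.71, giving N* = 768·(1 - 0.103) = 689.
From dH/dt = 0: 0.00486·689 - 0.356 = 0.0392P*, so P* = 2.99/0.0392 = 76.3.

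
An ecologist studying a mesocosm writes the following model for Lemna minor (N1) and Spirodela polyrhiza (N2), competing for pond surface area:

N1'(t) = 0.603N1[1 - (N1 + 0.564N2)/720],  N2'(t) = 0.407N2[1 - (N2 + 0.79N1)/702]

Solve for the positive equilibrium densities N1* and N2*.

Setting both brackets to zero gives the nullclines N1 + 0.564N2 = 720 and 0.79N1 + N2 = 702.
Substituting N2 = 702 - 0.79N1 into the first: N1(1 - 0.564·0.79) = 720 - 0.564·702.
So N1* = 324/0.554 = 585, and then N2* = 702 - 0.79·585 = 240.

N1* ≈ 585, N2* ≈ 240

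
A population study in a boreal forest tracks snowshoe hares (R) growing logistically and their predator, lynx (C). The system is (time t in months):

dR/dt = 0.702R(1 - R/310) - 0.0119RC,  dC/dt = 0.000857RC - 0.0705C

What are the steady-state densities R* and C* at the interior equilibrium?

R* ≈ 82.3, C* ≈ 43.3

From dC/dt = 0 with C > 0: 0.000857R* = 0.0705, so R* = 82.3.
Substitute into dR/dt = 0: 0.702(1 - 82.3/310) = 0.0119C*.
The bracket is 0.735, giving C* = 0.516/0.0119 = 43.3.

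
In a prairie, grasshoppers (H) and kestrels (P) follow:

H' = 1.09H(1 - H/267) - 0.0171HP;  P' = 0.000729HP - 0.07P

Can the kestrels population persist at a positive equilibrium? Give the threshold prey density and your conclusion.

The predator equation gives dP/dt > 0 only when H > 0.07/0.000729 = 96.
Without the predator, H → K = 267. Since 267 > 96, the predator can invade and persist.

Threshold H = 96; K > 96, so yes, the predator persists.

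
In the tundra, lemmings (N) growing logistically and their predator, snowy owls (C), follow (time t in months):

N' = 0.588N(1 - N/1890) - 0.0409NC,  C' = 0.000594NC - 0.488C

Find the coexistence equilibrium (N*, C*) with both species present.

From dC/dt = 0 with C > 0: 0.000594N* = 0.488, so N* = 822.
Substitute into dN/dt = 0: 0.588(1 - 822/1890) = 0.0409C*.
The bracket is 0.565, giving C* = 0.332/0.0409 = 8.13.

N* ≈ 822, C* ≈ 8.13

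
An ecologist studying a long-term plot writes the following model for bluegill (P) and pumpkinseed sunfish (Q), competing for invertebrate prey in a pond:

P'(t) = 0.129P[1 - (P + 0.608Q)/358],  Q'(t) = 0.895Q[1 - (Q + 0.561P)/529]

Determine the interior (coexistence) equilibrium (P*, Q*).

Setting both brackets to zero gives the nullclines P + 0.608Q = 358 and 0.561P + Q = 529.
Substituting Q = 529 - 0.561P into the first: P(1 - 0.608·0.561) = 358 - 0.608·529.
So P* = 36.4/0.659 = 55.2, and then Q* = 529 - 0.561·55.2 = 498.

P* ≈ 55.2, Q* ≈ 498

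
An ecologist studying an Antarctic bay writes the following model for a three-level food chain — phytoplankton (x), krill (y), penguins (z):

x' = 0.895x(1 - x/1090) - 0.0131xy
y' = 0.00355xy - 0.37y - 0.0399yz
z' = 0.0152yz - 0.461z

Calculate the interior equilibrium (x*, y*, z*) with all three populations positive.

x* ≈ 606, y* ≈ 30.3, z* ≈ 44.7

From dz/dt = 0: 0.0152y* = 0.461, so y* = 30.3.
From dx/dt = 0: 0.895(1 - x*/1090) = 0.0131·30.3, giving x* = 1090·(1 - 0.444) = 606.
From dy/dt = 0: 0.00355·606 - 0.37 = 0.0399z*, so z* = 1.78/0.0399 = 44.7.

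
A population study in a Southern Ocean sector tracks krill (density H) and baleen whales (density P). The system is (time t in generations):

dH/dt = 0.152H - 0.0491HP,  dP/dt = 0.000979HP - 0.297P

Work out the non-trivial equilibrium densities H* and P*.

H* ≈ 303, P* ≈ 3.1

Set dP/dt = 0 with P > 0: 0.000979H - 0.297 = 0, so H* = 0.297/0.000979 = 303.
Set dH/dt = 0 with H > 0: 0.152 - 0.0491P = 0, so P* = 0.152/0.0491 = 3.1.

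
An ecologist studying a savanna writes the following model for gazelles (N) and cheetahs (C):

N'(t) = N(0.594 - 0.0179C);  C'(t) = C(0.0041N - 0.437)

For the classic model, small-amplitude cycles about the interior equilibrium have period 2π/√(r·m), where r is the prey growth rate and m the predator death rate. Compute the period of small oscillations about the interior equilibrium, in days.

T ≈ 12.3 days

Here r = 0.594 and m = 0.437, so r·m = 0.26.
ω = √0.26 = 0.509 per day, hence T = 2π/ω ≈ 12.3 days.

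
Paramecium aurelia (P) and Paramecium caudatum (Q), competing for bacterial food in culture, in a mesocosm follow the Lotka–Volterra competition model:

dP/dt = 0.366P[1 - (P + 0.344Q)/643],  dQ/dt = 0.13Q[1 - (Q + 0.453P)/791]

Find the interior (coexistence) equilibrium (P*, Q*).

Setting both brackets to zero gives the nullclines P + 0.344Q = 643 and 0.453P + Q = 791.
Substituting Q = 791 - 0.453P into the first: P(1 - 0.344·0.453) = 643 - 0.344·791.
So P* = 371/0.844 = 439, and then Q* = 791 - 0.453·439 = 592.

P* ≈ 439, Q* ≈ 592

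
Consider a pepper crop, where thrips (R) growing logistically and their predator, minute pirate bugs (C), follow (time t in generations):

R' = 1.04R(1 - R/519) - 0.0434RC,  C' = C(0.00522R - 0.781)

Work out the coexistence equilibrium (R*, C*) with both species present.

R* ≈ 150, C* ≈ 17.1

From dC/dt = 0 with C > 0: 0.00522R* = 0.781, so R* = 150.
Substitute into dR/dt = 0: 1.04(1 - 150/519) = 0.0434C*.
The bracket is 0.712, giving C* = 0.74/0.0434 = 17.1.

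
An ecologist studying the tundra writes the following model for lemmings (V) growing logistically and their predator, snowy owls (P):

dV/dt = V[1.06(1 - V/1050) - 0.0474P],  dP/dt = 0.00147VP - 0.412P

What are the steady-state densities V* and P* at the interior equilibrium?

From dP/dt = 0 with P > 0: 0.00147V* = 0.412, so V* = 280.
Substitute into dV/dt = 0: 1.06(1 - 280/1050) = 0.0474P*.
The bracket is 0.733, giving P* = 0.777/0.0474 = 16.4.

V* ≈ 280, P* ≈ 16.4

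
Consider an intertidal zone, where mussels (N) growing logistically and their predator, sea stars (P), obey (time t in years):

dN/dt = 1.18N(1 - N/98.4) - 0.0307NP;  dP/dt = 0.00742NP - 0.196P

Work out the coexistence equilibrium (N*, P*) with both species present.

N* ≈ 26.4, P* ≈ 28.1

From dP/dt = 0 with P > 0: 0.00742N* = 0.196, so N* = 26.4.
Substitute into dN/dt = 0: 1.18(1 - 26.4/98.4) = 0.0307P*.
The bracket is 0.732, giving P* = 0.863/0.0307 = 28.1.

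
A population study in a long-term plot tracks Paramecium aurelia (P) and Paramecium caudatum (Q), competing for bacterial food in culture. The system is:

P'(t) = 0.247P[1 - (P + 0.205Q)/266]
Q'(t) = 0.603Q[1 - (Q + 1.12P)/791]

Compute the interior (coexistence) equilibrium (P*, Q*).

P* ≈ 135, Q* ≈ 640

Setting both brackets to zero gives the nullclines P + 0.205Q = 266 and 1.12P + Q = 791.
Substituting Q = 791 - 1.12P into the first: P(1 - 0.205·1.12) = 266 - 0.205·791.
So P* = 104/0.77 = 135, and then Q* = 791 - 1.12·135 = 640.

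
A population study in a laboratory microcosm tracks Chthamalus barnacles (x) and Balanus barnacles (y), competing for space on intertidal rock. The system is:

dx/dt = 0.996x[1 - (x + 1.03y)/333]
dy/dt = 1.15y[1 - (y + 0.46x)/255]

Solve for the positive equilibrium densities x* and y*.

Setting both brackets to zero gives the nullclines x + 1.03y = 333 and 0.46x + y = 255.
Substituting y = 255 - 0.46x into the first: x(1 - 1.03·0.46) = 333 - 1.03·255.
So x* = 70.3/0.526 = 134, and then y* = 255 - 0.46·134 = 194.

x* ≈ 134, y* ≈ 194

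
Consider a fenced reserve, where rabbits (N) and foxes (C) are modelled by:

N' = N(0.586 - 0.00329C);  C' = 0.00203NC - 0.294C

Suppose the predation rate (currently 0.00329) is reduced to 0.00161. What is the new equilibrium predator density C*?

At the interior fixed point, setting dN/dt = 0 with N > 0 fixes C* = (prey growth rate)/(NC coefficient) — independent of the other coefficients.
With the change, C* = 0.586/0.00161 = 364; it rises from 178.

C* ≈ 364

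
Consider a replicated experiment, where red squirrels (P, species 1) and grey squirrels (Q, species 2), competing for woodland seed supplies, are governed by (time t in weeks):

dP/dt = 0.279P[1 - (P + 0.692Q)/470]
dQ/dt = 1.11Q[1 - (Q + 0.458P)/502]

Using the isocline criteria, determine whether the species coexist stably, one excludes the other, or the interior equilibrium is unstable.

Compare the nullcline intercepts: K1/α12 = 470/0.692 = 679 > K2 = 502; K2/α21 = 502/0.458 = 1100 > K1 = 470.
Since both inequalities hold, each species can invade when rare, so the interior equilibrium is stable.

stable coexistence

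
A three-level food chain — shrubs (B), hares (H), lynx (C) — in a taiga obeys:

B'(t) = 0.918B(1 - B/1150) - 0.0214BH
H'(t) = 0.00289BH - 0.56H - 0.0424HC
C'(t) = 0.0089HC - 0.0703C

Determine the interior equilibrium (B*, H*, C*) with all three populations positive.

From dC/dt = 0: 0.0089H* = 0.0703, so H* = 7.9.
From dB/dt = 0: 0.918(1 - B*/1150) = 0.0214·7.9, giving B* = 1150·(1 - 0.184) = 938.
From dH/dt = 0: 0.00289·938 - 0.56 = 0.0424C*, so C* = 2.15/0.0424 = 50.7.

B* ≈ 938, H* ≈ 7.9, C* ≈ 50.7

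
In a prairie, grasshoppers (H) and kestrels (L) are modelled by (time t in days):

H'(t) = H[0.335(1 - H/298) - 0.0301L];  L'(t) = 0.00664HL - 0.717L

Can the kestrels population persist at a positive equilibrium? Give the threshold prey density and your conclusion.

The predator equation gives dL/dt > 0 only when H > 0.717/0.00664 = 108.
Without the predator, H → K = 298. Since 298 > 108, the predator can invade and persist.

Threshold H = 108; K > 108, so yes, the predator persists.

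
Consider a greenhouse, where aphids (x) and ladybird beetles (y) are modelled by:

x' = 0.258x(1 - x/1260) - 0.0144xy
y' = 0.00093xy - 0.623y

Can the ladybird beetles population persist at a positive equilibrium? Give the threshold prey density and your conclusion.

The predator equation gives dy/dt > 0 only when x > 0.623/0.00093 = 670.
Without the predator, x → K = 1260. Since 1260 > 670, the predator can invade and persist.

Threshold x = 670; K > 670, so yes, the predator persists.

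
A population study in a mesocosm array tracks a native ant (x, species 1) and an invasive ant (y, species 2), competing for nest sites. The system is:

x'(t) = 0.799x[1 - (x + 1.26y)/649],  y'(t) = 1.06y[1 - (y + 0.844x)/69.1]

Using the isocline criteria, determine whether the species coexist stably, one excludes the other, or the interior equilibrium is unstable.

species 1 excludes species 2

Compare the nullcline intercepts: K1/α12 = 649/1.26 = 515 > K2 = 69.1; K2/α21 = 69.1/0.844 = 81.9 < K1 = 649.
Since the inequalities point opposite ways, species 1 can invade but species 2 cannot.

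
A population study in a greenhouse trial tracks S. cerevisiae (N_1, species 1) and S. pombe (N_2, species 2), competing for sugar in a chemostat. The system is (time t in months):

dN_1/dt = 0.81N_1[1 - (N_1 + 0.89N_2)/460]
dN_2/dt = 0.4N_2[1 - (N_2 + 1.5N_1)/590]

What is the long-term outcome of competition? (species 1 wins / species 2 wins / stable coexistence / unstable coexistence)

unstable coexistence (outcome depends on initial conditions)

Compare the nullcline intercepts: K1/α12 = 460/0.89 = 517 < K2 = 590; K2/α21 = 590/1.5 = 393 < K1 = 460.
Since both are reversed, neither can invade when rare; the interior point is a saddle.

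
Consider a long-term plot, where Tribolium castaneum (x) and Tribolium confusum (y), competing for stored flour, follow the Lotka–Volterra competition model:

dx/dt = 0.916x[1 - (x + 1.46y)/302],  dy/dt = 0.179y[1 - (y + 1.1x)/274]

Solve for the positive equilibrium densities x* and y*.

Setting both brackets to zero gives the nullclines x + 1.46y = 302 and 1.1x + y = 274.
Substituting y = 274 - 1.1x into the first: x(1 - 1.46·1.1) = 302 - 1.46·274.
So x* = -98/-0.606 = 162, and then y* = 274 - 1.1·162 = 96.

x* ≈ 162, y* ≈ 96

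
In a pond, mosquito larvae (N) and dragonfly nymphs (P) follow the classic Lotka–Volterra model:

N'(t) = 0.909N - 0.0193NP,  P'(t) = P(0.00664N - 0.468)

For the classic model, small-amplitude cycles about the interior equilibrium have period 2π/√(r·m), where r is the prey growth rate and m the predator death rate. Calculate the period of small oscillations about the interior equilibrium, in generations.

T ≈ 9.63 generations

Here r = 0.909 and m = 0.468, so r·m = 0.425.
ω = √0.425 = 0.652 per generation, hence T = 2π/ω ≈ 9.63 generations.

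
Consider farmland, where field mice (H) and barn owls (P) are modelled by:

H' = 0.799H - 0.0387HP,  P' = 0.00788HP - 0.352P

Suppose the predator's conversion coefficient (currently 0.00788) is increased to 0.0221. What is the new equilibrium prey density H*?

At the interior fixed point, setting dP/dt = 0 with P > 0 fixes H* = (predator death rate)/(HP coefficient) — independent of the other coefficients.
With the change, H* = 0.352/0.0221 = 15.9; it falls from 44.7.

H* ≈ 15.9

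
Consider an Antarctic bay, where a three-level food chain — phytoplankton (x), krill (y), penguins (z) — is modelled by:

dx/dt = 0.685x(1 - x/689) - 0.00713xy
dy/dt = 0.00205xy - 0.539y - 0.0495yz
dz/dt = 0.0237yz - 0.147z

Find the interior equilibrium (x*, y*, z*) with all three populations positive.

x* ≈ 645, y* ≈ 6.2, z* ≈ 15.8

From dz/dt = 0: 0.0237y* = 0.147, so y* = 6.2.
From dx/dt = 0: 0.685(1 - x*/689) = 0.00713·6.2, giving x* = 689·(1 - 0.0646) = 645.
From dy/dt = 0: 0.00205·645 - 0.539 = 0.0495z*, so z* = 0.782/0.0495 = 15.8.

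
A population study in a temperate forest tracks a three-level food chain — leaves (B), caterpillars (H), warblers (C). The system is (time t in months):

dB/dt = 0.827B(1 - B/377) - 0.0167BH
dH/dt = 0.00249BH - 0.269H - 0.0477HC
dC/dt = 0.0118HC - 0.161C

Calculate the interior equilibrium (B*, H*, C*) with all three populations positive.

From dC/dt = 0: 0.0118H* = 0.161, so H* = 13.6.
From dB/dt = 0: 0.827(1 - B*/377) = 0.0167·13.6, giving B* = 377·(1 - 0.276) = 273.
From dH/dt = 0: 0.00249·273 - 0.269 = 0.0477C*, so C* = 0.411/0.0477 = 8.62.

B* ≈ 273, H* ≈ 13.6, C* ≈ 8.62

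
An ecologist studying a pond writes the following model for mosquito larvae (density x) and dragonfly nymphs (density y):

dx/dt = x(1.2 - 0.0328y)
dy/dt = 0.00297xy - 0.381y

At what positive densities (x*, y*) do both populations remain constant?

Set dy/dt = 0 with y > 0: 0.00297x - 0.381 = 0, so x* = 0.381/0.00297 = 128.
Set dx/dt = 0 with x > 0: 1.2 - 0.0328y = 0, so y* = 1.2/0.0328 = 36.6.

x* ≈ 128, y* ≈ 36.6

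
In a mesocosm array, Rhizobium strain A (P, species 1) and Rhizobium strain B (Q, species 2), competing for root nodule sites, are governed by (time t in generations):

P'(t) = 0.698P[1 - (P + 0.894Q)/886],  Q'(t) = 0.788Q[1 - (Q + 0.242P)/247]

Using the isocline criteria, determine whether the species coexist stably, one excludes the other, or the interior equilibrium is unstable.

stable coexistence

Compare the nullcline intercepts: K1/α12 = 886/0.894 = 991 > K2 = 247; K2/α21 = 247/0.242 = 1020 > K1 = 886.
Since both inequalities hold, each species can invade when rare, so the interior equilibrium is stable.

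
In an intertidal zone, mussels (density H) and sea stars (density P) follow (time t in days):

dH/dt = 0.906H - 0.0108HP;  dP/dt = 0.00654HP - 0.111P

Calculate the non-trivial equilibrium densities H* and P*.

Set dP/dt = 0 with P > 0: 0.00654H - 0.111 = 0, so H* = 0.111/0.00654 = 17.
Set dH/dt = 0 with H > 0: 0.906 - 0.0108P = 0, so P* = 0.906/0.0108 = 83.9.

H* ≈ 17, P* ≈ 83.9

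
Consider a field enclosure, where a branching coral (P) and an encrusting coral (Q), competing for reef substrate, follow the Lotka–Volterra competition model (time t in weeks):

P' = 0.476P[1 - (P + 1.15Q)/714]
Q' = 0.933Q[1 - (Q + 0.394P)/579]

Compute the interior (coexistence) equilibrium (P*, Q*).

Setting both brackets to zero gives the nullclines P + 1.15Q = 714 and 0.394P + Q = 579.
Substituting Q = 579 - 0.394P into the first: P(1 - 1.15·0.394) = 714 - 1.15·579.
So P* = 48.2/0.547 = 88, and then Q* = 579 - 0.394·88 = 544.

P* ≈ 88, Q* ≈ 544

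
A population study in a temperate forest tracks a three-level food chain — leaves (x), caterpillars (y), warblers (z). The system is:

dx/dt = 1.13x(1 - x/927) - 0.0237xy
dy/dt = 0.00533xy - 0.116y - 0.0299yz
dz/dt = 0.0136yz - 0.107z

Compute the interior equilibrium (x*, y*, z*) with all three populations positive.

From dz/dt = 0: 0.0136y* = 0.107, so y* = 7.87.
From dx/dt = 0: 1.13(1 - x*/927) = 0.0237·7.87, giving x* = 927·(1 - 0.165) = 774.
From dy/dt = 0: 0.00533·774 - 0.116 = 0.0299z*, so z* = 4.01/0.0299 = 134.

x* ≈ 774, y* ≈ 7.87, z* ≈ 134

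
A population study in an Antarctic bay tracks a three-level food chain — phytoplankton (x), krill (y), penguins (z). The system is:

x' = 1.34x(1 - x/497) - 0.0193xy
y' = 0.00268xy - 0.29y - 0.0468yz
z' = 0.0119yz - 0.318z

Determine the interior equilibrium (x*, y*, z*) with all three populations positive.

From dz/dt = 0: 0.0119y* = 0.318, so y* = 26.7.
From dx/dt = 0: 1.34(1 - x*/497) = 0.0193·26.7, giving x* = 497·(1 - 0.385) = 306.
From dy/dt = 0: 0.00268·306 - 0.29 = 0.0468z*, so z* = 0.529/0.0468 = 11.3.

x* ≈ 306, y* ≈ 26.7, z* ≈ 11.3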